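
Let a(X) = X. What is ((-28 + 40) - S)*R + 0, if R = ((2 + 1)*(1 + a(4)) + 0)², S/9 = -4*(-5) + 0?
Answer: -37800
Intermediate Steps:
S = 180 (S = 9*(-4*(-5) + 0) = 9*(20 + 0) = 9*20 = 180)
R = 225 (R = ((2 + 1)*(1 + 4) + 0)² = (3*5 + 0)² = (15 + 0)² = 15² = 225)
((-28 + 40) - S)*R + 0 = ((-28 + 40) - 1*180)*225 + 0 = (12 - 180)*225 + 0 = -168*225 + 0 = -37800 + 0 = -37800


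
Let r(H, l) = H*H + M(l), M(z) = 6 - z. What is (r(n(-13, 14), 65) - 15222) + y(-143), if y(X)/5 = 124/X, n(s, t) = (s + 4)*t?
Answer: 84465/143 ≈ 590.66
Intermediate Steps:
n(s, t) = t*(4 + s) (n(s, t) = (4 + s)*t = t*(4 + s))
r(H, l) = 6 + H² - l (r(H, l) = H*H + (6 - l) = H² + (6 - l) = 6 + H² - l)
y(X) = 620/X (y(X) = 5*(124/X) = 620/X)
(r(n(-13, 14), 65) - 15222) + y(-143) = ((6 + (14*(4 - 13))² - 1*65) - 15222) + 620/(-143) = ((6 + (14*(-9))² - 65) - 15222) + 620*(-1/143) = ((6 + (-126)² - 65) - 15222) - 620/143 = ((6 + 15876 - 65) - 15222) - 620/143 = (15817 - 15222) - 620/143 = 595 - 620/143 = 84465/143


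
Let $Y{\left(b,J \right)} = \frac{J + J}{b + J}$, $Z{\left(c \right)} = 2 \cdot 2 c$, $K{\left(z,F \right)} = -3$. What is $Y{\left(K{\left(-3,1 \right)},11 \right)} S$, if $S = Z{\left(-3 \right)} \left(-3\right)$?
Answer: $99$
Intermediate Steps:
$Z{\left(c \right)} = 4 c$
$Y{\left(b,J \right)} = \frac{2 J}{J + b}$
$S = 36$ ($S = 4 \left(-3\right) \left(-3\right) = \left(-12\right) \left(-3\right) = 36$)
$Y{\left(K{\left(-3,1 \right)},11 \right)} S = 2 \cdot 11 \frac{1}{11 - 3} \cdot 36 = 2 \cdot 11 \cdot \frac{1}{8} \cdot 36 = \frac{11}{4} \cdot 36 = 99$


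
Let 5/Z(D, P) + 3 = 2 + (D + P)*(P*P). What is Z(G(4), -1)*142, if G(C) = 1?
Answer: -710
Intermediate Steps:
Z(D, P) = 5/(-1 + P²*(D + P)) (Z(D, P) = 5/(-3 + (2 + (D + P)*(P*P))) = 5/(-3 + (2 + (D + P)*P²)) = 5/(-3 + (2 + P²*(D + P))) = 5/(-1 + P²*(D + P)))
Z(G(4), -1)*142 = (5/(-1 + (-1)³ + 1*(-1)²))*142 = (5/(-1 - 1 + 1*1))*142 = (5/(-1 - 1 + 1))*142 = (5/(-1))*142 = (5*(-1))*142 = -5*142 = -710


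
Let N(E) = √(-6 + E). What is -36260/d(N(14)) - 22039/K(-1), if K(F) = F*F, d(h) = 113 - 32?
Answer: -1821419/81 ≈ -22487.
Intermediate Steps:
d(h) = 81
K(F) = F²
-36260/d(N(14)) - 22039/K(-1) = -36260/81 - 22039/((-1)²) = -36260*1/81 - 22039/1 = -36260/81 - 22039*1 = -36260/81 - 22039 = -1821419/81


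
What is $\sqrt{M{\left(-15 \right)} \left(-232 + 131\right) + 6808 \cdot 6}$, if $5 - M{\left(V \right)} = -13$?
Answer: $\sqrt{39030} \approx 197.56$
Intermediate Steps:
$M{\left(V \right)} = 18$ ($M{\left(V \right)} = 5 - -13 = 5 + 13 = 18$)
$\sqrt{M{\left(-15 \right)} \left(-232 + 131\right) + 6808 \cdot 6} = \sqrt{18 \left(-232 + 131\right) + 6808 \cdot 6} = \sqrt{18 \left(-101\right) + 40848} = \sqrt{-1818 + 40848} = \sqrt{39030}$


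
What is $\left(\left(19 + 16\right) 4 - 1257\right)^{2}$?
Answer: $1247689$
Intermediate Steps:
$\left(\left(19 + 16\right) 4 - 1257\right)^{2} = \left(35 \cdot 4 - 1257\right)^{2} = \left(140 - 1257\right)^{2} = \left(-1117\right)^{2} = 1247689$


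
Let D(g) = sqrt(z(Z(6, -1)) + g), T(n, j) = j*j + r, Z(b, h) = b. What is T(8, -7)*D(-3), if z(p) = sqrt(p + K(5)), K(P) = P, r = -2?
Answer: 47*sqrt(-3 + sqrt(11)) ≈ 26.447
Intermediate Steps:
z(p) = sqrt(5 + p) (z(p) = sqrt(p + 5) = sqrt(5 + p))
T(n, j) = -2 + j**2 (T(n, j) = j*j - 2 = j**2 - 2 = -2 + j**2)
D(g) = sqrt(g + sqrt(11)) (D(g) = sqrt(sqrt(5 + 6) + g) = sqrt(sqrt(11) + g) = sqrt(g + sqrt(11)))
T(8, -7)*D(-3) = (-2 + (-7)**2)*sqrt(-3 + sqrt(11)) = (-2 + 49)*sqrt(-3 + sqrt(11)) = 47*sqrt(-3 + sqrt(11))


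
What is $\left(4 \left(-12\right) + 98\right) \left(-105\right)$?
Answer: $-5250$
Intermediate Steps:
$\left(4 \left(-12\right) + 98\right) \left(-105\right) = \left(-48 + 98\right) \left(-105\right) = 50 \left(-105\right) = -5250$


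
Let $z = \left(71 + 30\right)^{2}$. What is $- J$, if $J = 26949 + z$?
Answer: $-37150$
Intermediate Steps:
$z = 10201$ ($z = 101^{2} = 10201$)
$J = 37150$ ($J = 26949 + 10201 = 37150$)
$- J = \left(-1\right) 37150 = -37150$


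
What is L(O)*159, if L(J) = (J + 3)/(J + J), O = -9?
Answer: 53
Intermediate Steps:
L(J) = (3 + J)/(2*J) (L(J) = (3 + J)/((2*J)) = (3 + J)*(1/(2*J)) = (3 + J)/(2*J))
L(O)*159 = ((½)*(3 - 9)/(-9))*159 = ((½)*(-⅑)*(-6))*159 = (⅓)*159 = 53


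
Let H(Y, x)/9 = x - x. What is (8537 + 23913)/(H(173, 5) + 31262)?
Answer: 1475/1421 ≈ 1.0380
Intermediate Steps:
H(Y, x) = 0 (H(Y, x) = 9*(x - x) = 9*0 = 0)
(8537 + 23913)/(H(173, 5) + 31262) = (8537 + 23913)/(0 + 31262) = 32450/31262 = 32450*(1/31262) = 1475/1421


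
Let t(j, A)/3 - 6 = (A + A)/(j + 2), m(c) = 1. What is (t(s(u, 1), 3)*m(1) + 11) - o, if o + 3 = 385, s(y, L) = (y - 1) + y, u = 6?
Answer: -4571/13 ≈ -351.62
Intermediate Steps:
s(y, L) = -1 + 2*y (s(y, L) = (-1 + y) + y = -1 + 2*y)
t(j, A) = 18 + 6*A/(2 + j) (t(j, A) = 18 + 3*((A + A)/(j + 2)) = 18 + 3*((2*A)/(2 + j)) = 18 + 3*(2*A/(2 + j)) = 18 + 6*A/(2 + j))
o = 382 (o = -3 + 385 = 382)
(t(s(u, 1), 3)*m(1) + 11) - o = ((6*(6 + 3 + 3*(-1 + 2*6))/(2 + (-1 + 2*6)))*1 + 11) - 1*382 = ((6*(6 + 3 + 3*(-1 + 12))/(2 + (-1 + 12)))*1 + 11) - 382 = ((6*(6 + 3 + 3*11)/(2 + 11))*1 + 11) - 382 = ((6*(6 + 3 + 33)/13)*1 + 11) - 382 = ((6*(1/13)*42)*1 + 11) - 382 = ((252/13)*1 + 11) - 382 = (252/13 + 11) - 382 = 395/13 - 382 = -4571/13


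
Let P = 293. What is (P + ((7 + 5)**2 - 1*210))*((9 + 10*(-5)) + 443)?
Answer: 91254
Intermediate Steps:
(P + ((7 + 5)**2 - 1*210))*((9 + 10*(-5)) + 443) = (293 + ((7 + 5)**2 - 1*210))*((9 + 10*(-5)) + 443) = (293 + (12**2 - 210))*((9 - 50) + 443) = (293 + (144 - 210))*(-41 + 443) = (293 - 66)*402 = 227*402 = 91254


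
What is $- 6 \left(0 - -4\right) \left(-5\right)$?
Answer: $120$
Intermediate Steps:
$- 6 \left(0 - -4\right) \left(-5\right) = - 6 \left(0 + 4\right) \left(-5\right) = \left(-6\right) 4 \left(-5\right) = \left(-24\right) \left(-5\right) = 120$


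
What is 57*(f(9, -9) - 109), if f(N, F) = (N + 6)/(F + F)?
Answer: -12521/2 ≈ -6260.5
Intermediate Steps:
f(N, F) = (6 + N)/(2*F) (f(N, F) = (6 + N)/((2*F)) = (6 + N)*(1/(2*F)) = (6 + N)/(2*F))
57*(f(9, -9) - 109) = 57*((1/2)*(6 + 9)/(-9) - 109) = 57*((1/2)*(-1/9)*15 - 109) = 57*(-5/6 - 109) = 57*(-659/6) = -12521/2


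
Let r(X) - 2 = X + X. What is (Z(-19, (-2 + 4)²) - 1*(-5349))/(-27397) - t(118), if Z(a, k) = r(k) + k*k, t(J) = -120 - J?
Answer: 6515111/27397 ≈ 237.80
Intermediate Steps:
r(X) = 2 + 2*X (r(X) = 2 + (X + X) = 2 + 2*X)
Z(a, k) = 2 + k² + 2*k (Z(a, k) = (2 + 2*k) + k*k = (2 + 2*k) + k² = 2 + k² + 2*k)
(Z(-19, (-2 + 4)²) - 1*(-5349))/(-27397) - t(118) = ((2 + ((-2 + 4)²)² + 2*(-2 + 4)²) - 1*(-5349))/(-27397) - (-120 - 1*118) = ((2 + (2²)² + 2*2²) + 5349)*(-1/27397) - (-120 - 118) = ((2 + 4² + 2*4) + 5349)*(-1/27397) - 1*(-238) = ((2 + 16 + 8) + 5349)*(-1/27397) + 238 = (26 + 5349)*(-1/27397) + 238 = 5375*(-1/27397) + 238 = -5375/27397 + 238 = 6515111/27397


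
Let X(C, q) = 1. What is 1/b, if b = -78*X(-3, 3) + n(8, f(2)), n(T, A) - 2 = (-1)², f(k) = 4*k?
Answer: -1/75 ≈ -0.013333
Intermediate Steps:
n(T, A) = 3 (n(T, A) = 2 + (-1)² = 2 + 1 = 3)
b = -75 (b = -78*1 + 3 = -78 + 3 = -75)
1/b = 1/(-75) = -1/75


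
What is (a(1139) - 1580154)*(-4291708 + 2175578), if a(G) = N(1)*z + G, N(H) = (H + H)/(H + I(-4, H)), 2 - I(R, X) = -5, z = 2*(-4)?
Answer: 3341405244210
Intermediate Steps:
z = -8
I(R, X) = 7 (I(R, X) = 2 - 1*(-5) = 2 + 5 = 7)
N(H) = 2*H/(7 + H) (N(H) = (H + H)/(H + 7) = (2*H)/(7 + H) = 2*H/(7 + H))
a(G) = -2 + G (a(G) = (2*1/(7 + 1))*(-8) + G = (2*1/8)*(-8) + G = (2*1*(⅛))*(-8) + G = (¼)*(-8) + G = -2 + G)
(a(1139) - 1580154)*(-4291708 + 2175578) = ((-2 + 1139) - 1580154)*(-4291708 + 2175578) = (1137 - 1580154)*(-2116130) = -1579017*(-2116130) = 3341405244210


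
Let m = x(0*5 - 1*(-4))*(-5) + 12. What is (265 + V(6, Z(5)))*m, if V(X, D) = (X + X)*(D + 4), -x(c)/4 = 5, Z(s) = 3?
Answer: 39088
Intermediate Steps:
x(c) = -20 (x(c) = -4*5 = -20)
V(X, D) = 2*X*(4 + D) (V(X, D) = (2*X)*(4 + D) = 2*X*(4 + D))
m = 112 (m = -20*(-5) + 12 = 100 + 12 = 112)
(265 + V(6, Z(5)))*m = (265 + 2*6*(4 + 3))*112 = (265 + 2*6*7)*112 = (265 + 84)*112 = 349*112 = 39088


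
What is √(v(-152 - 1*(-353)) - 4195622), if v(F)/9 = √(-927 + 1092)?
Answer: √(-4195622 + 9*√165) ≈ 2048.3*I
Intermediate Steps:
v(F) = 9*√165 (v(F) = 9*√(-927 + 1092) = 9*√165)
√(v(-152 - 1*(-353)) - 4195622) = √(9*√165 - 4195622) = √(-4195622 + 9*√165)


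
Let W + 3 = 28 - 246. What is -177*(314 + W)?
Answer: -16461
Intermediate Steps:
W = -221 (W = -3 + (28 - 246) = -3 - 218 = -221)
-177*(314 + W) = -177*(314 - 221) = -177*93 = -16461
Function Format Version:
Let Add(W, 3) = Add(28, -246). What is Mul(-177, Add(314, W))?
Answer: -16461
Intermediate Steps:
W = -221 (W = Add(-3, Add(28, -246)) = Add(-3, -218) = -221)
Mul(-177, Add(314, W)) = Mul(-177, Add(314, -221)) = Mul(-177, 93) = -16461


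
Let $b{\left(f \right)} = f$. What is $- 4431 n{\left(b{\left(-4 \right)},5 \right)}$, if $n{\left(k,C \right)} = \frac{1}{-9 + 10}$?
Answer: $-4431$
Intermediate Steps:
$n{\left(k,C \right)} = 1$ ($n{\left(k,C \right)} = 1^{-1} = 1$)
$- 4431 n{\left(b{\left(-4 \right)},5 \right)} = \left(-4431\right) 1 = -4431$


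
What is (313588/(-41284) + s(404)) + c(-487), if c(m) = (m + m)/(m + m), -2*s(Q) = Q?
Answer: -2152918/10321 ≈ -208.60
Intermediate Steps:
s(Q) = -Q/2
c(m) = 1 (c(m) = (2*m)/((2*m)) = (2*m)*(1/(2*m)) = 1)
(313588/(-41284) + s(404)) + c(-487) = (313588/(-41284) - ½*404) + 1 = (313588*(-1/41284) - 202) + 1 = (-78397/10321 - 202) + 1 = -2163239/10321 + 1 = -2152918/10321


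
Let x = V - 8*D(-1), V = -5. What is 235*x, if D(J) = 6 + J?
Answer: -10575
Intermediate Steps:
x = -45 (x = -5 - 8*(6 - 1) = -5 - 8*5 = -5 - 40 = -45)
235*x = 235*(-45) = -10575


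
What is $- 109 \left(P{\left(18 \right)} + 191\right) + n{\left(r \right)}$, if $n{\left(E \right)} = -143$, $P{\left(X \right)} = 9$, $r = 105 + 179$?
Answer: $-21943$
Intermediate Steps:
$r = 284$
$- 109 \left(P{\left(18 \right)} + 191\right) + n{\left(r \right)} = - 109 \left(9 + 191\right) - 143 = \left(-109\right) 200 - 143 = -21800 - 143 = -21943$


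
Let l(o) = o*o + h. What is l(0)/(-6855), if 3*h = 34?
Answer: -34/20565 ≈ -0.0016533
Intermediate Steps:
h = 34/3 (h = (1/3)*34 = 34/3 ≈ 11.333)
l(o) = 34/3 + o**2 (l(o) = o*o + 34/3 = o**2 + 34/3 = 34/3 + o**2)
l(0)/(-6855) = (34/3 + 0**2)/(-6855) = (34/3 + 0)*(-1/6855) = (34/3)*(-1/6855) = -34/20565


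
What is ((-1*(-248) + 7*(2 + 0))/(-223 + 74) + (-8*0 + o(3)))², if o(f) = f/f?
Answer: 12769/22201 ≈ 0.57515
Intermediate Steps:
o(f) = 1
((-1*(-248) + 7*(2 + 0))/(-223 + 74) + (-8*0 + o(3)))² = ((-1*(-248) + 7*(2 + 0))/(-223 + 74) + (-8*0 + 1))² = ((248 + 7*2)/(-149) + (0 + 1))² = ((248 + 14)*(-1/149) + 1)² = (262*(-1/149) + 1)² = (-262/149 + 1)² = (-113/149)² = 12769/22201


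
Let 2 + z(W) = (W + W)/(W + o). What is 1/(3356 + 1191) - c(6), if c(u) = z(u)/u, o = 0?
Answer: 1/4547 ≈ 0.00021993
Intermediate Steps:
z(W) = 0 (z(W) = -2 + (W + W)/(W + 0) = -2 + (2*W)/W = -2 + 2 = 0)
c(u) = 0 (c(u) = 0/u = 0)
1/(3356 + 1191) - c(6) = 1/(3356 + 1191) - 1*0 = 1/4547 + 0 = 1/4547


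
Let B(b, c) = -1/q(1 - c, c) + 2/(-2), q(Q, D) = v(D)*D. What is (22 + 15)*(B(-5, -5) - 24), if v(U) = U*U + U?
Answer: -92463/100 ≈ -924.63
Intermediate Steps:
v(U) = U + U² (v(U) = U² + U = U + U²)
q(Q, D) = D²*(1 + D) (q(Q, D) = (D*(1 + D))*D = D²*(1 + D))
B(b, c) = -1 - 1/(c²*(1 + c)) (B(b, c) = -1/(c²*(1 + c)) + 2/(-2) = -1/(c²*(1 + c)) + 2*(-½) = -1/(c²*(1 + c)) - 1 = -1 - 1/(c²*(1 + c)))
(22 + 15)*(B(-5, -5) - 24) = (22 + 15)*((-1 + (-5)²*(-1 - 1*(-5)))/((-5)²*(1 - 5)) - 24) = 37*((1/25)*(-1 + 25*(-1 + 5))/(-4) - 24) = 37*((1/25)*(-¼)*(-1 + 25*4) - 24) = 37*((1/25)*(-¼)*(-1 + 100) - 24) = 37*((1/25)*(-¼)*99 - 24) = 37*(-99/100 - 24) = 37*(-2499/100) = -92463/100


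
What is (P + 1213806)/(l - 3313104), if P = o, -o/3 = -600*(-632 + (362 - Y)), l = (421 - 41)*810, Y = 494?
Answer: 26899/500884 ≈ 0.053703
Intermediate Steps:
l = 307800 (l = 380*810 = 307800)
o = -1375200 (o = -(-1800)*(-632 + (362 - 1*494)) = -(-1800)*(-632 + (362 - 494)) = -(-1800)*(-632 - 132) = -(-1800)*(-764) = -3*458400 = -1375200)
P = -1375200
(P + 1213806)/(l - 3313104) = (-1375200 + 1213806)/(307800 - 3313104) = -161394/(-3005304) = -161394*(-1/3005304) = 26899/500884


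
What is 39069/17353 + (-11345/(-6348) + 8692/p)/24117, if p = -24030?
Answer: 23955565007853937/10639893690025740 ≈ 2.2515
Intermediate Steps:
39069/17353 + (-11345/(-6348) + 8692/p)/24117 = 39069/17353 + (-11345/(-6348) + 8692/(-24030))/24117 = 39069*(1/17353) + (-11345*(-1/6348) + 8692*(-1/24030))*(1/24117) = 39069/17353 + (11345/6348 - 4346/12015)*(1/24117) = 39069/17353 + (36240589/25423740)*(1/24117) = 39069/17353 + 36240589/613144337580 = 23955565007853937/10639893690025740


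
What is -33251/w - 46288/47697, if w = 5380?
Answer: -1835002387/256609860 ≈ -7.1509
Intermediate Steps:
-33251/w - 46288/47697 = -33251/5380 - 46288/47697 = -1835002387/256609860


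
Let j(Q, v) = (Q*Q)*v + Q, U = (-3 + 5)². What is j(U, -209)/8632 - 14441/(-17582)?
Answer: 4120677/9485489 ≈ 0.43442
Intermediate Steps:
U = 4 (U = 2² = 4)
j(Q, v) = Q + v*Q² (j(Q, v) = Q²*v + Q = v*Q² + Q = Q + v*Q²)
j(U, -209)/8632 - 14441/(-17582) = (4*(1 + 4*(-209)))/8632 - 14441/(-17582) = (4*(1 - 836))*(1/8632) - 14441*(-1/17582) = (4*(-835))*(1/8632) + 14441/17582 = -3340*1/8632 + 14441/17582 = -835/2158 + 14441/17582 = 4120677/9485489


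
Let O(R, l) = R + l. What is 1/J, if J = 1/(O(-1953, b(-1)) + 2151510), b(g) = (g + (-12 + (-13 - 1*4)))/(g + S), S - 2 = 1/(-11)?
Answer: 2149524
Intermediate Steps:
S = 21/11 (S = 2 + 1/(-11) = 2 - 1/11 = 21/11 ≈ 1.9091)
b(g) = (-29 + g)/(21/11 + g) (b(g) = (g + (-12 + (-13 - 1*4)))/(g + 21/11) = (g + (-12 + (-13 - 4)))/(21/11 + g) = (g + (-12 - 17))/(21/11 + g) = (g - 29)/(21/11 + g) = (-29 + g)/(21/11 + g))
J = 1/2149524 (J = 1/((-1953 + 11*(-29 - 1)/(21 + 11*(-1))) + 2151510) = 1/((-1953 + 11*(-30)/(21 - 11)) + 2151510) = 1/((-1953 + 11*(-30)/10) + 2151510) = 1/((-1953 + 11*(⅒)*(-30)) + 2151510) = 1/((-1953 - 33) + 2151510) = 1/(-1986 + 2151510) = 1/2149524 ≈ 4.6522e-7)
1/J = 1/(1/2149524) = 2149524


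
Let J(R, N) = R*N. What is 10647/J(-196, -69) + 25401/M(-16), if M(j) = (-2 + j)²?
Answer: 344219/4347 ≈ 79.185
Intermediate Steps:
J(R, N) = N*R
10647/J(-196, -69) + 25401/M(-16) = 10647/((-69*(-196))) + 25401/((-2 - 16)²) = 10647/13524 + 25401/((-18)²) = 10647*(1/13524) + 25401/324 = 507/644 + 25401*(1/324) = 507/644 + 8467/108 = 344219/4347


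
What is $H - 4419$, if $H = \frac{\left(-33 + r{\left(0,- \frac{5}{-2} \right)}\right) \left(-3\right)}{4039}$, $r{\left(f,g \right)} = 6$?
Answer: $- \frac{17848260}{4039} \approx -4419.0$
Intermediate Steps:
$H = \frac{81}{4039}$ ($H = \frac{\left(-33 + 6\right) \left(-3\right)}{4039} = \left(-27\right) \left(-3\right) \frac{1}{4039} = 81 \cdot \frac{1}{4039} = \frac{81}{4039} \approx 0.020054$)
$H - 4419 = \frac{81}{4039} - 4419 = - \frac{17848260}{4039}$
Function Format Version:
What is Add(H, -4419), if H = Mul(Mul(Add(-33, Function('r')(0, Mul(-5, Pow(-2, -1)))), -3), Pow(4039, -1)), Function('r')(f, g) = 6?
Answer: Rational(-17848260, 4039) ≈ -4419.0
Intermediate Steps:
H = Rational(81, 4039) (H = Mul(Mul(Add(-33, 6), -3), Pow(4039, -1)) = Mul(Mul(-27, -3), Rational(1, 4039)) = Mul(81, Rational(1, 4039)) = Rational(81, 4039) ≈ 0.020054)
Add(H, -4419) = Add(Rational(81, 4039), -4419) = Rational(-17848260, 4039)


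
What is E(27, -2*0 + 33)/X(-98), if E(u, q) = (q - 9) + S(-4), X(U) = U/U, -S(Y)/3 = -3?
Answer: 33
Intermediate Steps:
S(Y) = 9 (S(Y) = -3*(-3) = 9)
X(U) = 1
E(u, q) = q (E(u, q) = (q - 9) + 9 = (-9 + q) + 9 = q)
E(27, -2*0 + 33)/X(-98) = (-2*0 + 33)/1 = (0 + 33)*1 = 33*1 = 33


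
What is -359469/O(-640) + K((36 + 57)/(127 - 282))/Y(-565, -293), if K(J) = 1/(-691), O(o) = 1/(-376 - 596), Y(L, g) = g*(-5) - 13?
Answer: 350568081688175/1003332 ≈ 3.4940e+8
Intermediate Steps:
Y(L, g) = -13 - 5*g (Y(L, g) = -5*g - 13 = -13 - 5*g)
O(o) = -1/972 (O(o) = 1/(-972) = -1/972)
K(J) = -1/691
-359469/O(-640) + K((36 + 57)/(127 - 282))/Y(-565, -293) = -359469/(-1/972) - 1/(691*(-13 - 5*(-293))) = -359469*(-972) - 1/(691*(-13 + 1465)) = 349403868 - 1/691/1452 = 349403868 - 1/691*1/1452 = 349403868 - 1/1003332 = 350568081688175/1003332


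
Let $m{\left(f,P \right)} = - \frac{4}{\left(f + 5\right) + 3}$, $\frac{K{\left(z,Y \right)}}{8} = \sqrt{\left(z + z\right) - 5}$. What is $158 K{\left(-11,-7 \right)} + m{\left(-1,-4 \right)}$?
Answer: $- \frac{4}{7} + 3792 i \sqrt{3} \approx -0.57143 + 6567.9 i$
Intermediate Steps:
$K{\left(z,Y \right)} = 8 \sqrt{-5 + 2 z}$ ($K{\left(z,Y \right)} = 8 \sqrt{\left(z + z\right) - 5} = 8 \sqrt{2 z - 5} = 8 \sqrt{-5 + 2 z}$)
$m{\left(f,P \right)} = - \frac{4}{8 + f}$ ($m{\left(f,P \right)} = - \frac{4}{\left(5 + f\right) + 3} = - \frac{4}{8 + f}$)
$158 K{\left(-11,-7 \right)} + m{\left(-1,-4 \right)} = 158 \cdot 8 \sqrt{-5 + 2 \left(-11\right)} - \frac{4}{8 - 1} = 158 \cdot 8 \sqrt{-5 - 22} - \frac{4}{7} = 158 \cdot 8 \sqrt{-27} - \frac{4}{7} = 158 \cdot 8 \cdot 3 i \sqrt{3} - \frac{4}{7} = 158 \cdot 24 i \sqrt{3} - \frac{4}{7} = 3792 i \sqrt{3} - \frac{4}{7} = - \frac{4}{7} + 3792 i \sqrt{3}$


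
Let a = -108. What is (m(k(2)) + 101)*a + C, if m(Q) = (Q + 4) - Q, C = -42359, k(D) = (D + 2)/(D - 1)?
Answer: -53699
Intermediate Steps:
k(D) = (2 + D)/(-1 + D)
m(Q) = 4 (m(Q) = (4 + Q) - Q = 4)
(m(k(2)) + 101)*a + C = (4 + 101)*(-108) - 42359 = 105*(-108) - 42359 = -11340 - 42359 = -53699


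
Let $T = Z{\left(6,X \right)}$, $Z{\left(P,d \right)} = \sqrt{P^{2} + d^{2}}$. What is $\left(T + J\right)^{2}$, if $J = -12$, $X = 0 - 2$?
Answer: $184 - 48 \sqrt{10} \approx 32.211$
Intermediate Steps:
$X = -2$
$T = 2 \sqrt{10}$ ($T = \sqrt{6^{2} + \left(-2\right)^{2}} = \sqrt{36 + 4} = \sqrt{40} = 2 \sqrt{10} \approx 6.3246$)
$\left(T + J\right)^{2} = \left(2 \sqrt{10} - 12\right)^{2} = \left(-12 + 2 \sqrt{10}\right)^{2}$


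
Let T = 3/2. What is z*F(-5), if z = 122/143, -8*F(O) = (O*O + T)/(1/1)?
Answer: -3233/1144 ≈ -2.8260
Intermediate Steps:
T = 3/2 (T = 3*(1/2) = 3/2 ≈ 1.5000)
F(O) = -3/16 - O**2/8 (F(O) = -(O*O + 3/2)/(8*(1/1)) = -(O**2 + 3/2)/(8*1) = -(3/2 + O**2)/8 = -3/16 - O**2/8)
z = 122/143 (z = 122*(1/143) = 122/143 ≈ 0.85315)
z*F(-5) = 122*(-3/16 - 1/8*(-5)**2)/143 = 122*(-3/16 - 1/8*25)/143 = 122*(-3/16 - 25/8)/143 = (122/143)*(-53/16) = -3233/1144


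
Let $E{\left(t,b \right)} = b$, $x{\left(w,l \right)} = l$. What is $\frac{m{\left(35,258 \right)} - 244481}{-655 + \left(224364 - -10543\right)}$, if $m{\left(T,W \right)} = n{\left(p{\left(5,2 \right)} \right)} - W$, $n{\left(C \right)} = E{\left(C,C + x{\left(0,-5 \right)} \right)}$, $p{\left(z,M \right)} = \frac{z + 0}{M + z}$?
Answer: $- \frac{1713203}{1639764} \approx -1.0448$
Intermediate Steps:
$p{\left(z,M \right)} = \frac{z}{M + z}$
$n{\left(C \right)} = -5 + C$ ($n{\left(C \right)} = C - 5 = -5 + C$)
$m{\left(T,W \right)} = - \frac{30}{7} - W$ ($m{\left(T,W \right)} = \left(-5 + \frac{5}{2 + 5}\right) - W = \left(-5 + \frac{5}{7}\right) - W = - \frac{30}{7} - W$)
$\frac{m{\left(35,258 \right)} - 244481}{-655 + \left(224364 - -10543\right)} = \frac{\left(- \frac{30}{7} - 258\right) - 244481}{-655 + \left(224364 - -10543\right)} = \frac{\left(- \frac{30}{7} - 258\right) - 244481}{-655 + \left(224364 + 10543\right)} = \frac{- \frac{1836}{7} - 244481}{-655 + 234907} = - \frac{1713203}{7 \cdot 234252} = \left(- \frac{1713203}{7}\right) \frac{1}{234252} = - \frac{1713203}{1639764}$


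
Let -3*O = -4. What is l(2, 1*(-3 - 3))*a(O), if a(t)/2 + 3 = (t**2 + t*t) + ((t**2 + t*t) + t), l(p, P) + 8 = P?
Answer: -1372/9 ≈ -152.44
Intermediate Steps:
l(p, P) = -8 + P
O = 4/3 (O = -1/3*(-4) = 4/3 ≈ 1.3333)
a(t) = -6 + 2*t + 8*t**2 (a(t) = -6 + 2*((t**2 + t*t) + ((t**2 + t*t) + t)) = -6 + 2*((t**2 + t**2) + ((t**2 + t**2) + t)) = -6 + 2*(2*t**2 + (2*t**2 + t)) = -6 + 2*(2*t**2 + (t + 2*t**2)) = -6 + 2*(t + 4*t**2) = -6 + (2*t + 8*t**2) = -6 + 2*t + 8*t**2)
l(2, 1*(-3 - 3))*a(O) = (-8 + 1*(-3 - 3))*(-6 + 2*(4/3) + 8*(4/3)**2) = (-8 + 1*(-6))*(-6 + 8/3 + 8*(16/9)) = (-8 - 6)*(-6 + 8/3 + 128/9) = -14*98/9 = -1372/9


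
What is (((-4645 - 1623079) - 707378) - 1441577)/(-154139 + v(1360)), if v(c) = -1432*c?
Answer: 1258893/700553 ≈ 1.7970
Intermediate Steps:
(((-4645 - 1623079) - 707378) - 1441577)/(-154139 + v(1360)) = (((-4645 - 1623079) - 707378) - 1441577)/(-154139 - 1432*1360) = ((-1627724 - 707378) - 1441577)/(-154139 - 1947520) = (-2335102 - 1441577)/(-2101659) = -3776679*(-1/2101659) = 1258893/700553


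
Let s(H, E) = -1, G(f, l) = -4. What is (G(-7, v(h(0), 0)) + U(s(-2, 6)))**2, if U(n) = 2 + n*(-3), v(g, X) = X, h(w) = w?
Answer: 1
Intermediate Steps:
U(n) = 2 - 3*n
(G(-7, v(h(0), 0)) + U(s(-2, 6)))**2 = (-4 + (2 - 3*(-1)))**2 = (-4 + (2 + 3))**2 = (-4 + 5)**2 = 1**2 = 1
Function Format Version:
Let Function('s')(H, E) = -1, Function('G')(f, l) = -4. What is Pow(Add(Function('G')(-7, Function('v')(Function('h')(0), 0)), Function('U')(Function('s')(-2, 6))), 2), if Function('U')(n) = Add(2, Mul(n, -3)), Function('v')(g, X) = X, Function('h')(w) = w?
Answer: 1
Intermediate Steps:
Function('U')(n) = Add(2, Mul(-3, n))
Pow(Add(Function('G')(-7, Function('v')(Function('h')(0), 0)), Function('U')(Function('s')(-2, 6))), 2) = Pow(Add(-4, Add(2, Mul(-3, -1))), 2) = Pow(Add(-4, Add(2, 3)), 2) = Pow(Add(-4, 5), 2) = Pow(1, 2) = 1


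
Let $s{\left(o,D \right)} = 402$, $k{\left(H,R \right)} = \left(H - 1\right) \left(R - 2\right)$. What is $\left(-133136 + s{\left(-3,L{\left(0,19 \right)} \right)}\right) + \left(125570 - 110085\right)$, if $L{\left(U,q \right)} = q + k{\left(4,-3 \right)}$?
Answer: $-117249$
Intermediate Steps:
$k{\left(H,R \right)} = \left(-1 + H\right) \left(-2 + R\right)$
$L{\left(U,q \right)} = -15 + q$ ($L{\left(U,q \right)} = q + \left(2 - -3 - 8 + 4 \left(-3\right)\right) = q + \left(2 + 3 - 8 - 12\right) = q - 15 = -15 + q$)
$\left(-133136 + s{\left(-3,L{\left(0,19 \right)} \right)}\right) + \left(125570 - 110085\right) = \left(-133136 + 402\right) + \left(125570 - 110085\right) = -132734 + \left(125570 - 110085\right) = -132734 + 15485 = -117249$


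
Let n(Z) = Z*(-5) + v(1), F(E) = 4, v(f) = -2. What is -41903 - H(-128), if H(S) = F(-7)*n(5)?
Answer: -41795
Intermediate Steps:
n(Z) = -2 - 5*Z (n(Z) = Z*(-5) - 2 = -5*Z - 2 = -2 - 5*Z)
H(S) = -108 (H(S) = 4*(-2 - 5*5) = 4*(-2 - 25) = 4*(-27) = -108)
-41903 - H(-128) = -41903 - 1*(-108) = -41903 + 108 = -41795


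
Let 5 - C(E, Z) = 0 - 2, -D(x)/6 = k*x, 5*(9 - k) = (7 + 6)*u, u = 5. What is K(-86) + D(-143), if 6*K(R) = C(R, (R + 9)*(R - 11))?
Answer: -20585/6 ≈ -3430.8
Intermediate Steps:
k = -4 (k = 9 - (7 + 6)*5/5 = 9 - 13*5/5 = 9 - ⅕*65 = 9 - 13 = -4)
D(x) = 24*x (D(x) = -(-24)*x = 24*x)
C(E, Z) = 7 (C(E, Z) = 5 - (0 - 2) = 5 - 1*(-2) = 5 + 2 = 7)
K(R) = 7/6 (K(R) = (⅙)*7 = 7/6)
K(-86) + D(-143) = 7/6 + 24*(-143) = 7/6 - 3432 = -20585/6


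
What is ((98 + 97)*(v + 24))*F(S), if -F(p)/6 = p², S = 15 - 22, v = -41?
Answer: 974610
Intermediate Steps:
S = -7
F(p) = -6*p²
((98 + 97)*(v + 24))*F(S) = ((98 + 97)*(-41 + 24))*(-6*(-7)²) = (195*(-17))*(-6*49) = -3315*(-294) = 974610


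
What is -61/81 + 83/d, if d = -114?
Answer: -4559/3078 ≈ -1.4812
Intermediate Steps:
-61/81 + 83/d = -61/81 + 83/(-114) = -61/81 + 83*(-1/114) = -1*61/81 - 83/114 = -61/81 - 83/114 = -4559/3078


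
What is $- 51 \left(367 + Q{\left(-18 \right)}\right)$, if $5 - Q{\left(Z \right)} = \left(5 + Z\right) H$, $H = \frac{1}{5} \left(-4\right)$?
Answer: $- \frac{92208}{5} \approx -18442.0$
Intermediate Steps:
$H = - \frac{4}{5}$ ($H = \frac{1}{5} \left(-4\right) = - \frac{4}{5} \approx -0.8$)
$Q{\left(Z \right)} = 9 + \frac{4 Z}{5}$ ($Q{\left(Z \right)} = 5 - \left(5 + Z\right) \left(- \frac{4}{5}\right) = 5 - \left(-4 - \frac{4 Z}{5}\right) = 5 + \left(4 + \frac{4 Z}{5}\right) = 9 + \frac{4 Z}{5}$)
$- 51 \left(367 + Q{\left(-18 \right)}\right) = - 51 \left(367 + \left(9 + \frac{4}{5} \left(-18\right)\right)\right) = - 51 \left(367 + \left(9 - \frac{72}{5}\right)\right) = - 51 \left(367 - \frac{27}{5}\right) = \left(-51\right) \frac{1808}{5} = - \frac{92208}{5}$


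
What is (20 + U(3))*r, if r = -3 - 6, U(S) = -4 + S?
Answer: -171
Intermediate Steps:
r = -9
(20 + U(3))*r = (20 + (-4 + 3))*(-9) = (20 - 1)*(-9) = 19*(-9) = -171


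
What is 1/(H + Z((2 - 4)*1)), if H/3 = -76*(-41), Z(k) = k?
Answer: 1/9346 ≈ 0.00010700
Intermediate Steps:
H = 9348 (H = 3*(-76*(-41)) = 3*3116 = 9348)
1/(H + Z((2 - 4)*1)) = 1/(9348 + (2 - 4)*1) = 1/(9348 - 2*1) = 1/(9348 - 2) = 1/9346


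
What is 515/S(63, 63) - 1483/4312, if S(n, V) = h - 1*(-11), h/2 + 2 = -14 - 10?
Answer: -2281483/176792 ≈ -12.905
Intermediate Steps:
h = -52 (h = -4 + 2*(-14 - 10) = -4 + 2*(-24) = -4 - 48 = -52)
S(n, V) = -41 (S(n, V) = -52 - 1*(-11) = -52 + 11 = -41)
515/S(63, 63) - 1483/4312 = 515/(-41) - 1483/4312 = 515*(-1/41) - 1483*1/4312 = -515/41 - 1483/4312 = -2281483/176792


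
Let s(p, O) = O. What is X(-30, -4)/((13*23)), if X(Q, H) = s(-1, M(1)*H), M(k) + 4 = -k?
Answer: 20/299 ≈ 0.066890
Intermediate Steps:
M(k) = -4 - k
X(Q, H) = -5*H (X(Q, H) = (-4 - 1*1)*H = (-4 - 1)*H = -5*H)
X(-30, -4)/((13*23)) = (-5*(-4))/((13*23)) = 20/299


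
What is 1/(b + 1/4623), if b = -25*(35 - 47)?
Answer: 4623/1386901 ≈ 0.0033333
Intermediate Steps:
b = 300 (b = -25*(-12) = 300)
1/(b + 1/4623) = 1/(300 + 1/4623) = 1/(1386901/4623) = 4623/1386901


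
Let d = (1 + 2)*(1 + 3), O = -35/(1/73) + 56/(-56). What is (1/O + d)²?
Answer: 940710241/6533136 ≈ 143.99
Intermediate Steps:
O = -2556 (O = -35/1/73 + 56*(-1/56) = -35*73 - 1 = -2555 - 1 = -2556)
d = 12 (d = 3*4 = 12)
(1/O + d)² = (1/(-2556) + 12)² = (-1/2556 + 12)² = (30671/2556)² = 940710241/6533136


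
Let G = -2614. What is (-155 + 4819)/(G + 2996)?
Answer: 2332/191 ≈ 12.209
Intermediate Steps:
(-155 + 4819)/(G + 2996) = (-155 + 4819)/(-2614 + 2996) = 4664/382 = 4664*(1/382) = 2332/191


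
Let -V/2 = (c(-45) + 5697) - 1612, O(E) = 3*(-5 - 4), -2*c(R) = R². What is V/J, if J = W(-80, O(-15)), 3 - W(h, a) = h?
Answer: -6145/83 ≈ -74.036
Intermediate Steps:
c(R) = -R²/2
O(E) = -27 (O(E) = 3*(-9) = -27)
W(h, a) = 3 - h
J = 83 (J = 3 - 1*(-80) = 3 + 80 = 83)
V = -6145 (V = -2*((-½*(-45)² + 5697) - 1612) = -2*((-½*2025 + 5697) - 1612) = -2*((-2025/2 + 5697) - 1612) = -2*(9369/2 - 1612) = -2*6145/2 = -6145)
V/J = -6145/83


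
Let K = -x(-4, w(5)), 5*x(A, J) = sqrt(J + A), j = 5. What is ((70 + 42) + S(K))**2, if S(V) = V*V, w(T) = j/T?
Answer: 7823209/625 ≈ 12517.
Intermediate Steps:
w(T) = 5/T
x(A, J) = sqrt(A + J)/5 (x(A, J) = sqrt(J + A)/5 = sqrt(A + J)/5)
K = -I*sqrt(3)/5 (K = -sqrt(-4 + 5/5)/5 = -sqrt(-4 + 5*(1/5))/5 = -sqrt(-4 + 1)/5 = -sqrt(-3)/5 = -I*sqrt(3)/5 ≈ -0.34641*I)
S(V) = V**2
((70 + 42) + S(K))**2 = ((70 + 42) + (-I*sqrt(3)/5)**2)**2 = (112 - 3/25)**2 = (2797/25)**2 = 7823209/625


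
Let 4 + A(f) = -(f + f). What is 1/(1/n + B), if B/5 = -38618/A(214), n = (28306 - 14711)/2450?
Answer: 587304/262611695 ≈ 0.0022364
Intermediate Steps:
A(f) = -4 - 2*f (A(f) = -4 - (f + f) = -4 - 2*f)
n = 2719/490 (n = 13595*(1/2450) = 2719/490 ≈ 5.5490)
B = 96545/216 (B = 5*(-38618/(-4 - 2*214)) = 5*(-38618/(-4 - 428)) = 5*(-38618/(-432)) = 5*(-38618*(-1/432)) = 5*(19309/216) = 96545/216 ≈ 446.97)
1/(1/n + B) = 1/(1/(2719/490) + 96545/216) = 1/(490/2719 + 96545/216) = 1/(262611695/587304) = 587304/262611695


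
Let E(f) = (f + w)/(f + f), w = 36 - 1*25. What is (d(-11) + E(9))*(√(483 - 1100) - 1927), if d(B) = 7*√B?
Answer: -(10 + 63*I*√11)*(1927 - I*√617)/9 ≈ -2717.8 - 44710.0*I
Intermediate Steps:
w = 11 (w = 36 - 25 = 11)
E(f) = (11 + f)/(2*f) (E(f) = (f + 11)/(f + f) = (11 + f)/((2*f)) = (11 + f)*(1/(2*f)) = (11 + f)/(2*f))
(d(-11) + E(9))*(√(483 - 1100) - 1927) = (7*√(-11) + (½)*(11 + 9)/9)*(√(483 - 1100) - 1927) = (7*(I*√11) + (½)*(⅑)*20)*(√(-617) - 1927) = (7*I*√11 + 10/9)*(I*√617 - 1927) = (10/9 + 7*I*√11)*(-1927 + I*√617) = (-1927 + I*√617)*(10/9 + 7*I*√11)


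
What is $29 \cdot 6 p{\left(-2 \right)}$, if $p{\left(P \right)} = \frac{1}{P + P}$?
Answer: $- \frac{87}{2} \approx -43.5$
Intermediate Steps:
$p{\left(P \right)} = \frac{1}{2 P}$
$29 \cdot 6 p{\left(-2 \right)} = 29 \cdot 6 \frac{1}{2 \left(-2\right)} = 174 \cdot \frac{1}{2} \left(- \frac{1}{2}\right) = 174 \left(- \frac{1}{4}\right) = - \frac{87}{2}$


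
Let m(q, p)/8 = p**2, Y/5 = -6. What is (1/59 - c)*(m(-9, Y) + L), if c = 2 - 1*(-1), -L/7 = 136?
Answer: -1099648/59 ≈ -18638.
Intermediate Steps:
Y = -30 (Y = 5*(-6) = -30)
L = -952 (L = -7*136 = -952)
m(q, p) = 8*p**2
c = 3 (c = 2 + 1 = 3)
(1/59 - c)*(m(-9, Y) + L) = (1/59 - 1*3)*(8*(-30)**2 - 952) = (1/59 - 3)*(8*900 - 952) = -176*(7200 - 952)/59 = -176/59*6248 = -1099648/59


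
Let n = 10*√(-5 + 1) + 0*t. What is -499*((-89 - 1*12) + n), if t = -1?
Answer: 50399 - 9980*I ≈ 50399.0 - 9980.0*I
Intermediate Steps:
n = 20*I (n = 10*√(-5 + 1) + 0*(-1) = 10*√(-4) + 0 = 10*(2*I) + 0 = 20*I + 0 = 20*I ≈ 20.0*I)
-499*((-89 - 1*12) + n) = -499*((-89 - 1*12) + 20*I) = -499*((-89 - 12) + 20*I) = -499*(-101 + 20*I) = 50399 - 9980*I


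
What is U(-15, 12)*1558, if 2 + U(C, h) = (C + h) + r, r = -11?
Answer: -24928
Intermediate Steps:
U(C, h) = -13 + C + h (U(C, h) = -2 + ((C + h) - 11) = -2 + (-11 + C + h) = -13 + C + h)
U(-15, 12)*1558 = (-13 - 15 + 12)*1558 = -16*1558 = -24928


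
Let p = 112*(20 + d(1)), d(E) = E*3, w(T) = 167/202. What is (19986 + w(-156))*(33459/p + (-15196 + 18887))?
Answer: 38522169135025/520352 ≈ 7.4031e+7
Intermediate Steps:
w(T) = 167/202 (w(T) = 167*(1/202) = 167/202)
d(E) = 3*E
p = 2576 (p = 112*(20 + 3*1) = 112*(20 + 3) = 112*23 = 2576)
(19986 + w(-156))*(33459/p + (-15196 + 18887)) = (19986 + 167/202)*(33459/2576 + (-15196 + 18887)) = 4037339*(33459*(1/2576) + 3691)/202 = 4037339*(33459/2576 + 3691)/202 = (4037339/202)*(9541475/2576) = 38522169135025/520352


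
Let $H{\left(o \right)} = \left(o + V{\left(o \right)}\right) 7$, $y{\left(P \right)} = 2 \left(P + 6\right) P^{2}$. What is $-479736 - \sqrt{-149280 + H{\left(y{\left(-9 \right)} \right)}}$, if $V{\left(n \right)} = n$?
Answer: $-479736 - 2 i \sqrt{39021} \approx -4.7974 \cdot 10^{5} - 395.07 i$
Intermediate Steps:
$y{\left(P \right)} = P^{2} \left(12 + 2 P\right)$ ($y{\left(P \right)} = 2 \left(6 + P\right) P^{2} = \left(12 + 2 P\right) P^{2} = P^{2} \left(12 + 2 P\right)$)
$H{\left(o \right)} = 14 o$ ($H{\left(o \right)} = \left(o + o\right) 7 = 2 o 7 = 14 o$)
$-479736 - \sqrt{-149280 + H{\left(y{\left(-9 \right)} \right)}} = -479736 - \sqrt{-149280 + 14 \cdot 2 \left(-9\right)^{2} \left(6 - 9\right)} = -479736 - \sqrt{-149280 + 14 \cdot 2 \cdot 81 \left(-3\right)} = -479736 - \sqrt{-149280 + 14 \left(-486\right)} = -479736 - \sqrt{-149280 - 6804} = -479736 - \sqrt{-156084} = -479736 - 2 i \sqrt{39021}$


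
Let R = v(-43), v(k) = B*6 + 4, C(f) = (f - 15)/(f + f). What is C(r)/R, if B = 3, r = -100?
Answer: 23/880 ≈ 0.026136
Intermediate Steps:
C(f) = (-15 + f)/(2*f) (C(f) = (-15 + f)/((2*f)) = (-15 + f)*(1/(2*f)) = (-15 + f)/(2*f))
v(k) = 22 (v(k) = 3*6 + 4 = 18 + 4 = 22)
R = 22
C(r)/R = ((½)*(-15 - 100)/(-100))/22 = ((½)*(-1/100)*(-115))*(1/22) = (23/40)*(1/22) = 23/880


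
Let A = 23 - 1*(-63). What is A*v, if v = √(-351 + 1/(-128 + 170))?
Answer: 43*I*√619122/21 ≈ 1611.2*I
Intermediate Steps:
A = 86 (A = 23 + 63 = 86)
v = I*√619122/42 (v = √(-351 + 1/42) = √(-14741/42) = I*√619122/42 ≈ 18.734*I)
A*v = 86*(I*√619122/42) = 43*I*√619122/21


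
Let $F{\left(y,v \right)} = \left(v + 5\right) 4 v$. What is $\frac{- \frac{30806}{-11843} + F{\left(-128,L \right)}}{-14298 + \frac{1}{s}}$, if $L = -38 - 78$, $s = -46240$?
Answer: $- \frac{28206061430720}{7829875347203} \approx -3.6024$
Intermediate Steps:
$L = -116$
$F{\left(y,v \right)} = v \left(20 + 4 v\right)$ ($F{\left(y,v \right)} = \left(5 + v\right) 4 v = \left(20 + 4 v\right) v = v \left(20 + 4 v\right)$)
$\frac{- \frac{30806}{-11843} + F{\left(-128,L \right)}}{-14298 + \frac{1}{s}} = \frac{- \frac{30806}{-11843} + 4 \left(-116\right) \left(5 - 116\right)}{-14298 + \frac{1}{-46240}} = \frac{\left(-30806\right) \left(- \frac{1}{11843}\right) + 4 \left(-116\right) \left(-111\right)}{-14298 - \frac{1}{46240}} = \frac{\frac{30806}{11843} + 51504}{- \frac{661139521}{46240}} = \frac{609992678}{11843} \left(- \frac{46240}{661139521}\right) = - \frac{28206061430720}{7829875347203}$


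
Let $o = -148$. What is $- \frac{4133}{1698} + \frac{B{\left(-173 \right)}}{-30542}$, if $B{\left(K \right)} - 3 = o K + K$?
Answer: $- \frac{84708509}{25930158} \approx -3.2668$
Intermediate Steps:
$B{\left(K \right)} = 3 - 147 K$ ($B{\left(K \right)} = 3 + \left(- 148 K + K\right) = 3 - 147 K$)
$- \frac{4133}{1698} + \frac{B{\left(-173 \right)}}{-30542} = - \frac{4133}{1698} + \frac{3 - -25431}{-30542} = \left(-4133\right) \frac{1}{1698} + \left(3 + 25431\right) \left(- \frac{1}{30542}\right) = - \frac{4133}{1698} + 25434 \left(- \frac{1}{30542}\right) = - \frac{4133}{1698} - \frac{12717}{15271} = - \frac{84708509}{25930158}$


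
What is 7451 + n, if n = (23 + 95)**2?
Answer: 21375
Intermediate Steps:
n = 13924 (n = 118**2 = 13924)
7451 + n = 7451 + 13924 = 21375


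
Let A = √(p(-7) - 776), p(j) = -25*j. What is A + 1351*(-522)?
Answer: -705222 + I*√601 ≈ -7.0522e+5 + 24.515*I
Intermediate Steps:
A = I*√601 (A = √(-25*(-7) - 776) = √(175 - 776) = √(-601) = I*√601 ≈ 24.515*I)
A + 1351*(-522) = I*√601 + 1351*(-522) = I*√601 - 705222 = -705222 + I*√601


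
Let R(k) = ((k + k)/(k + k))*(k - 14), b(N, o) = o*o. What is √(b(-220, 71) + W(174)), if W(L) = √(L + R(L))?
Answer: √(5041 + √334) ≈ 71.129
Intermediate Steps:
b(N, o) = o²
R(k) = -14 + k (R(k) = ((2*k)/((2*k)))*(-14 + k) = ((2*k)*(1/(2*k)))*(-14 + k) = 1*(-14 + k) = -14 + k)
W(L) = √(-14 + 2*L) (W(L) = √(L + (-14 + L)) = √(-14 + 2*L))
√(b(-220, 71) + W(174)) = √(71² + √(-14 + 2*174)) = √(5041 + √(-14 + 348)) = √(5041 + √334)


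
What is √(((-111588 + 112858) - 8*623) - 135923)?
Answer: I*√139637 ≈ 373.68*I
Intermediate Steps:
√(((-111588 + 112858) - 8*623) - 135923) = √((1270 - 4984) - 135923) = √(-3714 - 135923) = √(-139637) = I*√139637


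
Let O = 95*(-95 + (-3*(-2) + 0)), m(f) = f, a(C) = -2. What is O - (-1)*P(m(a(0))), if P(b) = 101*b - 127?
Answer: -8784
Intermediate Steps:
P(b) = -127 + 101*b
O = -8455 (O = 95*(-95 + (6 + 0)) = 95*(-95 + 6) = 95*(-89) = -8455)
O - (-1)*P(m(a(0))) = -8455 - (-1)*(-127 + 101*(-2)) = -8455 - (-1)*(-127 - 202) = -8455 - (-1)*(-329) = -8455 - 1*329 = -8455 - 329 = -8784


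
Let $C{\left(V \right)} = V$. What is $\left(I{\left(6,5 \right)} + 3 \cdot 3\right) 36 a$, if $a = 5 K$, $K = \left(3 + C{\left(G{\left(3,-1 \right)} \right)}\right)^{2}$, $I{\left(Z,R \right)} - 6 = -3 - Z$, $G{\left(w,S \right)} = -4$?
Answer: $1080$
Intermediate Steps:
$I{\left(Z,R \right)} = 3 - Z$ ($I{\left(Z,R \right)} = 6 - \left(3 + Z\right) = 3 - Z$)
$K = 1$ ($K = \left(3 - 4\right)^{2} = \left(-1\right)^{2} = 1$)
$a = 5$ ($a = 5 \cdot 1 = 5$)
$\left(I{\left(6,5 \right)} + 3 \cdot 3\right) 36 a = \left(\left(3 - 6\right) + 3 \cdot 3\right) 36 \cdot 5 = \left(\left(3 - 6\right) + 9\right) 36 \cdot 5 = \left(-3 + 9\right) 36 \cdot 5 = 6 \cdot 36 \cdot 5 = 216 \cdot 5 = 1080$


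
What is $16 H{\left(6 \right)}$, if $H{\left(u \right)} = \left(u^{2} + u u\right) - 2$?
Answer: $1120$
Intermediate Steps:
$H{\left(u \right)} = -2 + 2 u^{2}$ ($H{\left(u \right)} = \left(u^{2} + u^{2}\right) - 2 = 2 u^{2} - 2 = -2 + 2 u^{2}$)
$16 H{\left(6 \right)} = 16 \left(-2 + 2 \cdot 6^{2}\right) = 16 \left(-2 + 2 \cdot 36\right) = 16 \left(-2 + 72\right) = 16 \cdot 70 = 1120$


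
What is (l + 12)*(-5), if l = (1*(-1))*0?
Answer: -60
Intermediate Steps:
l = 0 (l = -1*0 = 0)
(l + 12)*(-5) = (0 + 12)*(-5) = 12*(-5) = -60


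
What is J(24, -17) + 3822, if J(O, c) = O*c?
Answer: 3414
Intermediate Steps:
J(24, -17) + 3822 = 24*(-17) + 3822 = -408 + 3822 = 3414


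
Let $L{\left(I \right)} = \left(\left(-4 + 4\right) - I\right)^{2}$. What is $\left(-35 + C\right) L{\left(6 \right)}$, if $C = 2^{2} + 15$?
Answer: $-576$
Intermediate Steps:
$L{\left(I \right)} = I^{2}$ ($L{\left(I \right)} = \left(0 - I\right)^{2} = \left(- I\right)^{2} = I^{2}$)
$C = 19$ ($C = 4 + 15 = 19$)
$\left(-35 + C\right) L{\left(6 \right)} = \left(-35 + 19\right) 6^{2} = \left(-16\right) 36 = -576$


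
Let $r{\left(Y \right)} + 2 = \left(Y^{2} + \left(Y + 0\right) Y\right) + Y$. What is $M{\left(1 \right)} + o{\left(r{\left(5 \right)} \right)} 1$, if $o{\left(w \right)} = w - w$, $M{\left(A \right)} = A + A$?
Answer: $2$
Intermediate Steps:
$r{\left(Y \right)} = -2 + Y + 2 Y^{2}$ ($r{\left(Y \right)} = -2 + \left(\left(Y^{2} + \left(Y + 0\right) Y\right) + Y\right) = -2 + \left(\left(Y^{2} + Y Y\right) + Y\right) = -2 + \left(\left(Y^{2} + Y^{2}\right) + Y\right) = -2 + \left(2 Y^{2} + Y\right) = -2 + \left(Y + 2 Y^{2}\right) = -2 + Y + 2 Y^{2}$)
$M{\left(A \right)} = 2 A$
$o{\left(w \right)} = 0$
$M{\left(1 \right)} + o{\left(r{\left(5 \right)} \right)} 1 = 2 \cdot 1 + 0 \cdot 1 = 2 + 0 = 2$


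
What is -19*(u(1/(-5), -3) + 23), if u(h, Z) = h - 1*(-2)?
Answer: -2356/5 ≈ -471.20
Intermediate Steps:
u(h, Z) = 2 + h (u(h, Z) = h + 2 = 2 + h)
-19*(u(1/(-5), -3) + 23) = -19*((2 + 1/(-5)) + 23) = -19*((2 - ⅕) + 23) = -19*(9/5 + 23) = -19*124/5 = -2356/5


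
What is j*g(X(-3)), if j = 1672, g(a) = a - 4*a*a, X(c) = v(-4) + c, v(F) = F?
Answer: -339416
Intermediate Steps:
X(c) = -4 + c
g(a) = a - 4*a²
j*g(X(-3)) = 1672*((-4 - 3)*(1 - 4*(-4 - 3))) = 1672*(-7*(1 - 4*(-7))) = 1672*(-7*(1 + 28)) = 1672*(-7*29) = 1672*(-203) = -339416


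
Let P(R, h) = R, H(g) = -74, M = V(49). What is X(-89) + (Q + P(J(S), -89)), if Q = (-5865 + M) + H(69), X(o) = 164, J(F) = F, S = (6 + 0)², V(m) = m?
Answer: -5690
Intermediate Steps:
S = 36 (S = 6² = 36)
M = 49
Q = -5890 (Q = (-5865 + 49) - 74 = -5816 - 74 = -5890)
X(-89) + (Q + P(J(S), -89)) = 164 + (-5890 + 36) = 164 - 5854 = -5690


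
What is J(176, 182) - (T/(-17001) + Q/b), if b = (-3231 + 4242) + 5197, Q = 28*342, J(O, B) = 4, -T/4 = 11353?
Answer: -2818805/13192776 ≈ -0.21366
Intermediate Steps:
T = -45412 (T = -4*11353 = -45412)
Q = 9576
b = 6208 (b = 1011 + 5197 = 6208)
J(176, 182) - (T/(-17001) + Q/b) = 4 - (-45412/(-17001) + 9576/6208) = 4 - (-45412*(-1/17001) + 9576*(1/6208)) = 4 - (45412/17001 + 1197/776) = 4 - 1*55589909/13192776 = 4 - 55589909/13192776 = -2818805/13192776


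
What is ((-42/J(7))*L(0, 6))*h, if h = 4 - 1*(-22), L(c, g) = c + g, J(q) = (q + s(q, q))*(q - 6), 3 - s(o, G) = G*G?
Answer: 168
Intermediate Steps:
s(o, G) = 3 - G² (s(o, G) = 3 - G*G = 3 - G²)
J(q) = (-6 + q)*(3 + q - q²) (J(q) = (q + (3 - q²))*(q - 6) = (3 + q - q²)*(-6 + q) = (-6 + q)*(3 + q - q²))
h = 26 (h = 4 + 22 = 26)
((-42/J(7))*L(0, 6))*h = ((-42/(-18 - 1*7³ - 3*7 + 7*7²))*(0 + 6))*26 = (-42/(-18 - 1*343 - 21 + 7*49)*6)*26 = (-42/(-18 - 343 - 21 + 343)*6)*26 = (-42/(-39)*6)*26 = (-42*(-1/39)*6)*26 = ((14/13)*6)*26 = (84/13)*26 = 168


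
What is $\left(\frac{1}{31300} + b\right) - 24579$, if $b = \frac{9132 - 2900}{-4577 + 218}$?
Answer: $- \frac{3353672706541}{136436700} \approx -24580.0$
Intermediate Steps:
$b = - \frac{6232}{4359}$ ($b = \frac{6232}{-4359} = 6232 \left(- \frac{1}{4359}\right) = - \frac{6232}{4359} \approx -1.4297$)
$\left(\frac{1}{31300} + b\right) - 24579 = \left(\frac{1}{31300} - \frac{6232}{4359}\right) - 24579 = - \frac{195057241}{136436700} - 24579 = - \frac{3353672706541}{136436700}$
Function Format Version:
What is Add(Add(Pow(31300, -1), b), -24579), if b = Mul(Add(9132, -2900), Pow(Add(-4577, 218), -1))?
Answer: Rational(-3353672706541, 136436700) ≈ -24580.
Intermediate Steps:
b = Rational(-6232, 4359) (b = Mul(6232, Pow(-4359, -1)) = Mul(6232, Rational(-1, 4359)) = Rational(-6232, 4359) ≈ -1.4297)
Add(Add(Pow(31300, -1), b), -24579) = Add(Add(Pow(31300, -1), Rational(-6232, 4359)), -24579) = Add(Add(Rational(1, 31300), Rational(-6232, 4359)), -24579) = Add(Rational(-195057241, 136436700), -24579) = Rational(-3353672706541, 136436700)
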